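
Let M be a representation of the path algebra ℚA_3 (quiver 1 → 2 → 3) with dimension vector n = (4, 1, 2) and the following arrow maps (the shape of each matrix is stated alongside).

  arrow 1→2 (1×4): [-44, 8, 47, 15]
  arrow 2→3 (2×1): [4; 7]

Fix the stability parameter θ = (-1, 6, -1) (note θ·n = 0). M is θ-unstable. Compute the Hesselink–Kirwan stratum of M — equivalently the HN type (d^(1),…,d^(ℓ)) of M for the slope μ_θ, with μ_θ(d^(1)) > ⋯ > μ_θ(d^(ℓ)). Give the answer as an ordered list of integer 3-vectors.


Interval decomposition of M: I[1,1]^3, I[1,3], I[3,3].
HN type (ℓ=2): μ^(1)=5/2; μ^(2)=-1

((0, 1, 1); (4, 0, 1))


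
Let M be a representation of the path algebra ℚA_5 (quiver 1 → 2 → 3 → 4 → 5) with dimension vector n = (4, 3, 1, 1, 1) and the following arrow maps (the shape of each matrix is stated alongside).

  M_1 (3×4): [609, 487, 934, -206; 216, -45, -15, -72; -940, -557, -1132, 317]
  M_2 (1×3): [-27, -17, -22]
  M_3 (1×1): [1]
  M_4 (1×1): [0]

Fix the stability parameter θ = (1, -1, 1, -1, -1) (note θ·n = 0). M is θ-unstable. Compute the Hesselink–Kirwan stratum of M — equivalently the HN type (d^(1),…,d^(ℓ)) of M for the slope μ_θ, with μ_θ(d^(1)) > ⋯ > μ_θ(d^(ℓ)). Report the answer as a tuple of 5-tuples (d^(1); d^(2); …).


Via rank(M_{q-1}∘⋯∘M_p): M ≅ I[1,1], I[1,2]^2, I[1,4], I[5,5].
μ_θ-semistable layers: μ^(1)=1; μ^(2)=0; μ^(3)=-1

((1, 0, 0, 0, 0); (3, 3, 1, 1, 0); (0, 0, 0, 0, 1))


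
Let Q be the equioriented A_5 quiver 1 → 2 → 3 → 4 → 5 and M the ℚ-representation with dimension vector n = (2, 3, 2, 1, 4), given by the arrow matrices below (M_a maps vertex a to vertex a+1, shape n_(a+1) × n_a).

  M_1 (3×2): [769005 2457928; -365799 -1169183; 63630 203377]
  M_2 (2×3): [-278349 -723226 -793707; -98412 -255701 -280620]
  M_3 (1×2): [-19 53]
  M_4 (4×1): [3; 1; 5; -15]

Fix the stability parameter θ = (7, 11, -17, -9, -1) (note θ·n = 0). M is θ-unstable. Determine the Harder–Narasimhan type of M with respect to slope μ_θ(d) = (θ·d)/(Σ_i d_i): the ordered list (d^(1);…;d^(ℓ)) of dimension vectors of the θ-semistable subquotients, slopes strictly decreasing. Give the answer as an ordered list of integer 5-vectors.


Interval decomposition of M: I[1,2], I[1,5], I[2,3], I[5,5]^3.
HN type (ℓ=5): μ^(1)=11; μ^(2)=7; μ^(3)=-1; μ^(4)=-2; μ^(5)=-3

((0, 1, 0, 0, 0); (1, 0, 0, 0, 0); (0, 0, 0, 0, 4); (1, 1, 1, 1, 0); (0, 1, 1, 0, 0))


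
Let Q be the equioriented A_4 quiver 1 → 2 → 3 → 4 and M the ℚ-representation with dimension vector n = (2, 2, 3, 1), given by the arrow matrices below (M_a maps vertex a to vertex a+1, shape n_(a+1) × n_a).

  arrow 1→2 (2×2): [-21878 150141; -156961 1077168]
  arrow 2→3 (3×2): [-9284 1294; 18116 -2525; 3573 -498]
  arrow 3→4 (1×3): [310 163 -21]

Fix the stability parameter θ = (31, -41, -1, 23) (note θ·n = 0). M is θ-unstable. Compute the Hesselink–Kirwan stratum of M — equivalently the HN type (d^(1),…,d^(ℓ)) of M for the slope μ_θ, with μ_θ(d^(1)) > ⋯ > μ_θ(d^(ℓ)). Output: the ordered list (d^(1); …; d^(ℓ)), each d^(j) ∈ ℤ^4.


Barcode: M ≅ I[1,3], I[1,4], I[3,3]. HN layers by μ_θ (3 steps, strictly decreasing):
  μ^(1)=23; μ^(2)=-1; μ^(3)=-5

((0, 0, 0, 1); (0, 0, 3, 0); (2, 2, 0, 0))


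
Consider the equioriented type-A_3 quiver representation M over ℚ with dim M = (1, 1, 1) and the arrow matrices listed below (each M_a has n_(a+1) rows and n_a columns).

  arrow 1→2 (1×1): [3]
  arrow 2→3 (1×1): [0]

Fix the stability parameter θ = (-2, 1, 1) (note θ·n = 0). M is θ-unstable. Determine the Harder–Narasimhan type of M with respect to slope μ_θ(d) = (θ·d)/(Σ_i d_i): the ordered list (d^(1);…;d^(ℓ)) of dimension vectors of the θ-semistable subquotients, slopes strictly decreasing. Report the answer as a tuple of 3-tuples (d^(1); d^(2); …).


Interval decomposition of M: I[1,2], I[3,3].
HN type (ℓ=2): μ^(1)=1; μ^(2)=-2

((0, 1, 1); (1, 0, 0))


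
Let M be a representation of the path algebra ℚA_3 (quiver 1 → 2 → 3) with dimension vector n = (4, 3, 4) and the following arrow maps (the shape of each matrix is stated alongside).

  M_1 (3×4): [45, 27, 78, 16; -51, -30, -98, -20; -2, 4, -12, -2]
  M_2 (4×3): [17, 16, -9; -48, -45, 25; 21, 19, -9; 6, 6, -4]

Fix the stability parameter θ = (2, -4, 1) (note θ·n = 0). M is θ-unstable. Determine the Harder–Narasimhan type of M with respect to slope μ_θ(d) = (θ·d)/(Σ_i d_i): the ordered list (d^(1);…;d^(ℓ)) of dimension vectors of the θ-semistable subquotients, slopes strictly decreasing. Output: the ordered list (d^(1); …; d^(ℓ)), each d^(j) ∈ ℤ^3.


Interval decomposition of M: I[1,1], I[1,3]^3, I[3,3].
HN type (ℓ=3): μ^(1)=2; μ^(2)=1; μ^(3)=-1

((1, 0, 0); (0, 0, 4); (3, 3, 0))


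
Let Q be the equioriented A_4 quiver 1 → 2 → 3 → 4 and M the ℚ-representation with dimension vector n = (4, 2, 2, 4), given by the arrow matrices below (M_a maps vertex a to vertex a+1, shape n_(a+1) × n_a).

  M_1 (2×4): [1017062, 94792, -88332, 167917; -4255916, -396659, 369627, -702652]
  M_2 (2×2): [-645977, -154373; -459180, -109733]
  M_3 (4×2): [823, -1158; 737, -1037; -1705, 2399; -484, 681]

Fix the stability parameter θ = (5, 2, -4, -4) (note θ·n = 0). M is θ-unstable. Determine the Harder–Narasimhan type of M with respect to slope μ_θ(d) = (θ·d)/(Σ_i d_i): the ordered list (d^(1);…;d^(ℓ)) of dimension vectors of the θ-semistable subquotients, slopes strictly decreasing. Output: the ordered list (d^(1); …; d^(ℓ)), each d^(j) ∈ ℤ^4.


Interval decomposition of M: I[1,1]^2, I[1,4]^2, I[4,4]^2.
HN type (ℓ=3): μ^(1)=5; μ^(2)=-1/4; μ^(3)=-4

((2, 0, 0, 0); (2, 2, 2, 2); (0, 0, 0, 2))


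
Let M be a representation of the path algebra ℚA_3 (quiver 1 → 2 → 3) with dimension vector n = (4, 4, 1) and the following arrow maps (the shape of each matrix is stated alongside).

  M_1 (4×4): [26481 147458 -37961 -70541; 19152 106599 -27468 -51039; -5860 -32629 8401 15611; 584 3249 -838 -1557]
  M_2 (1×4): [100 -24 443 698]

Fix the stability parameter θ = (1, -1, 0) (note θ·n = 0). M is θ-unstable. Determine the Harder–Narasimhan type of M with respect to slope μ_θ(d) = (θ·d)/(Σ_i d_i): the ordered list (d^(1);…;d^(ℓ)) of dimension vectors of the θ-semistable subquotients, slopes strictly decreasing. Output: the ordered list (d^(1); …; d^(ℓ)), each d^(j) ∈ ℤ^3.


Interval decomposition of M: I[1,1], I[1,2]^2, I[1,3], I[2,2].
HN type (ℓ=3): μ^(1)=1; μ^(2)=0; μ^(3)=-1

((1, 0, 0); (3, 3, 1); (0, 1, 0))


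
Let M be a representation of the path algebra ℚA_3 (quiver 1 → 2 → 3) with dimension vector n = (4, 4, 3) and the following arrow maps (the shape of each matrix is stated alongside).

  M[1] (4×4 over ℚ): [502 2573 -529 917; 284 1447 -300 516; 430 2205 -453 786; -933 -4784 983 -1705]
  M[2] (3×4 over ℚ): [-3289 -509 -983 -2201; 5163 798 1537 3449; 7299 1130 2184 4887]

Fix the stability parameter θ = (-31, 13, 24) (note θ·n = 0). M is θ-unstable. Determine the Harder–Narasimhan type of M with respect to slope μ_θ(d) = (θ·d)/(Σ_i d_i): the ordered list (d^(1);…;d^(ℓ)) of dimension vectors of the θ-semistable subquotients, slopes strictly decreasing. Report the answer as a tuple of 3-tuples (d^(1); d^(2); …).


Via rank(M_{q-1}∘⋯∘M_p): M ≅ I[1,2], I[1,3]^3.
μ_θ-semistable layers: μ^(1)=24; μ^(2)=13; μ^(3)=-31

((0, 0, 3); (0, 4, 0); (4, 0, 0))


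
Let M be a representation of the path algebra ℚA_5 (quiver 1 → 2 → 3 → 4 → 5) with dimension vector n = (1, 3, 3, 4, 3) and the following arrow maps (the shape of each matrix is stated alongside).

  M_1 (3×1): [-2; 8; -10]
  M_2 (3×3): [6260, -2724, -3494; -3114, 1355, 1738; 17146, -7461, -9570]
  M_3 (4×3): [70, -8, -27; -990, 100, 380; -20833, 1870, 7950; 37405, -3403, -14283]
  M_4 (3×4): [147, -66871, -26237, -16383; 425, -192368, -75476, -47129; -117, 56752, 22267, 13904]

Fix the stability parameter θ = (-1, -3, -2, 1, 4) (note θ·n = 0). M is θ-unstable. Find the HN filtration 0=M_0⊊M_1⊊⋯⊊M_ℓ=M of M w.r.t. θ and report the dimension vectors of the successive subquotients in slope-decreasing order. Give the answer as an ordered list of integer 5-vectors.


Interval decomposition of M: I[1,5], I[2,5]^2, I[4,4].
HN type (ℓ=4): μ^(1)=4; μ^(2)=1; μ^(3)=-2; μ^(4)=-3

((0, 0, 0, 0, 3); (0, 0, 0, 4, 0); (1, 1, 3, 0, 0); (0, 2, 0, 0, 0))


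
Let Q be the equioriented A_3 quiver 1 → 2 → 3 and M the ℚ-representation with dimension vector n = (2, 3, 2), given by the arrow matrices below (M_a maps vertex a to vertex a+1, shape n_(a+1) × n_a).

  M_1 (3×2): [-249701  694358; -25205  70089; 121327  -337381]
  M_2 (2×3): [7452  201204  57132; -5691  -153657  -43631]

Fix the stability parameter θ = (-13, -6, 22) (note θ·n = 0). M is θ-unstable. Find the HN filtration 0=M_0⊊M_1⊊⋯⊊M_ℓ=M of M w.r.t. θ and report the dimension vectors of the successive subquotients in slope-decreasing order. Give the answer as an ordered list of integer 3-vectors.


Barcode: M ≅ I[1,2], I[1,3], I[2,2], I[3,3]. HN layers by μ_θ (3 steps, strictly decreasing):
  μ^(1)=22; μ^(2)=-6; μ^(3)=-13

((0, 0, 2); (0, 3, 0); (2, 0, 0))


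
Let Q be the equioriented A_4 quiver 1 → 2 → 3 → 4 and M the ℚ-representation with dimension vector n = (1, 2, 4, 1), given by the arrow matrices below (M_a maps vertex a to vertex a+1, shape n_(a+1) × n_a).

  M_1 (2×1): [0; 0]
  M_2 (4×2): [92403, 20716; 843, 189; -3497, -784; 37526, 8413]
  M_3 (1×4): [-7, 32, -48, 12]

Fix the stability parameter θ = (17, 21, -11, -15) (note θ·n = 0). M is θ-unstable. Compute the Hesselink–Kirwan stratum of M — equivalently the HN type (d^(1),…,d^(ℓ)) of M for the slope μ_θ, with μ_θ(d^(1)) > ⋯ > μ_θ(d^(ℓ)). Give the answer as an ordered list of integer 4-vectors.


Interval decomposition of M: I[1,1], I[2,3], I[2,4], I[3,3]^2.
HN type (ℓ=4): μ^(1)=17; μ^(2)=5; μ^(3)=-5/3; μ^(4)=-11

((1, 0, 0, 0); (0, 1, 1, 0); (0, 1, 1, 1); (0, 0, 2, 0))


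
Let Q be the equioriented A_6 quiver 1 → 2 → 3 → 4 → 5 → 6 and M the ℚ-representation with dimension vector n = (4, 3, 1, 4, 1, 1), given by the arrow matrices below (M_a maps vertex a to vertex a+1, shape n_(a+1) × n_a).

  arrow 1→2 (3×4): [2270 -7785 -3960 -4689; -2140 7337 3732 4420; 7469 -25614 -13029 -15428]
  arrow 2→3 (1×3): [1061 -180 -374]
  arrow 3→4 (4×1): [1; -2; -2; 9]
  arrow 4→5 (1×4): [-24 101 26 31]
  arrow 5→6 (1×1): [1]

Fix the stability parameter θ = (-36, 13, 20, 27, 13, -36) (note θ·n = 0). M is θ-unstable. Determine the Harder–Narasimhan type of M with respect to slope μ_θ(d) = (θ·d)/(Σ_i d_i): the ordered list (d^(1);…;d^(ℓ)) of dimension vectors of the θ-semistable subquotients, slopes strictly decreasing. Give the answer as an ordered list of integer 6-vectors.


Barcode: M ≅ I[1,1], I[1,2]^2, I[1,6], I[4,4]^3. HN layers by μ_θ (4 steps, strictly decreasing):
  μ^(1)=27; μ^(2)=13; μ^(3)=37/5; μ^(4)=-36

((0, 0, 0, 3, 0, 0); (0, 2, 0, 0, 0, 0); (0, 1, 1, 1, 1, 1); (4, 0, 0, 0, 0, 0))


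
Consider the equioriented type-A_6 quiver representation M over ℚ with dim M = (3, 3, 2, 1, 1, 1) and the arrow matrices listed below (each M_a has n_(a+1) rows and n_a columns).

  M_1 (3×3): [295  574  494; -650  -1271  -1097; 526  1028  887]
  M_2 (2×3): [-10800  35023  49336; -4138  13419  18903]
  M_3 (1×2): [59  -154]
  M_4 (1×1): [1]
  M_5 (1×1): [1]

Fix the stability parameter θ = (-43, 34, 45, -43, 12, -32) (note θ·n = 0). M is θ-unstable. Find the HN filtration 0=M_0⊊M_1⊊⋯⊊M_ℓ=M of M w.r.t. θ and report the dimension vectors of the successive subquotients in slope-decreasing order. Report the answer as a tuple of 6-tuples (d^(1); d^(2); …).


Barcode: M ≅ I[1,2], I[1,3], I[1,6]. HN layers by μ_θ (4 steps, strictly decreasing):
  μ^(1)=45; μ^(2)=34; μ^(3)=16/5; μ^(4)=-43

((0, 0, 1, 0, 0, 0); (0, 2, 0, 0, 0, 0); (0, 1, 1, 1, 1, 1); (3, 0, 0, 0, 0, 0))


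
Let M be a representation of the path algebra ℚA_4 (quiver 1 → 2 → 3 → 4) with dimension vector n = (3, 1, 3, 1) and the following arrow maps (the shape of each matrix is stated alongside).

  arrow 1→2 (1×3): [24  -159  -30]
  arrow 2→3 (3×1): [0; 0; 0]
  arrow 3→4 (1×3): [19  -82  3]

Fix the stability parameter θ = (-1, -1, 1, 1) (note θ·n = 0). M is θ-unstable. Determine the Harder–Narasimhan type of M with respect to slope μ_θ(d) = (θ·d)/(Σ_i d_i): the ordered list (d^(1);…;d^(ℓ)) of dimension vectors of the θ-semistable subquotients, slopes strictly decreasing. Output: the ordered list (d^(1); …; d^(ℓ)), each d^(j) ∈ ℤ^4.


Via rank(M_{q-1}∘⋯∘M_p): M ≅ I[1,1]^2, I[1,2], I[3,3]^2, I[3,4].
μ_θ-semistable layers: μ^(1)=1; μ^(2)=-1

((0, 0, 3, 1); (3, 1, 0, 0))


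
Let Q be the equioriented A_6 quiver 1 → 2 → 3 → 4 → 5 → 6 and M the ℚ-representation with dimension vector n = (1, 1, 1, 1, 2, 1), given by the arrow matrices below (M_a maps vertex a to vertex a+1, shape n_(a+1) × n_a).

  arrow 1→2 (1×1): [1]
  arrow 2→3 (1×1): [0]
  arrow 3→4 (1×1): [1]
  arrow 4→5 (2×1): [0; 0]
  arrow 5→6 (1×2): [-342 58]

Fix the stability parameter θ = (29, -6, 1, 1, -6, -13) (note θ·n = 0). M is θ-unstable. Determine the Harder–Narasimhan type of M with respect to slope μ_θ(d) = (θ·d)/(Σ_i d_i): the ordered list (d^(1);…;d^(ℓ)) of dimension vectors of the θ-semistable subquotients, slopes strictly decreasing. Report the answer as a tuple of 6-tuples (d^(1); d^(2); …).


Interval decomposition of M: I[1,2], I[3,4], I[5,5], I[5,6].
HN type (ℓ=4): μ^(1)=23/2; μ^(2)=1; μ^(3)=-6; μ^(4)=-19/2

((1, 1, 0, 0, 0, 0); (0, 0, 1, 1, 0, 0); (0, 0, 0, 0, 1, 0); (0, 0, 0, 0, 1, 1))


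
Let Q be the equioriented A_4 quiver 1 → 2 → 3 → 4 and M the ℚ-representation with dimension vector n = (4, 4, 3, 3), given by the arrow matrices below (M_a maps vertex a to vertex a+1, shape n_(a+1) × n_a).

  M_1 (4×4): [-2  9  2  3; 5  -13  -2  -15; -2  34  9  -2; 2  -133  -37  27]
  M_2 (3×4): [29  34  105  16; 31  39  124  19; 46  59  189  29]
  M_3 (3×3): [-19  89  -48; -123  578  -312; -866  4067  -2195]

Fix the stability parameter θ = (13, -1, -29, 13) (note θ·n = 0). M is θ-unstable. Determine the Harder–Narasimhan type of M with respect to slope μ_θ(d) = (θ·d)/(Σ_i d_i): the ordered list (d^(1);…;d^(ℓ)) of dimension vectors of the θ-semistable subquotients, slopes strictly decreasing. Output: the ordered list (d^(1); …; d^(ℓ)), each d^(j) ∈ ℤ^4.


Barcode: M ≅ I[1,2]^2, I[1,4]^2, I[3,4]. HN layers by μ_θ (4 steps, strictly decreasing):
  μ^(1)=13; μ^(2)=6; μ^(3)=-17/3; μ^(4)=-29

((0, 0, 0, 3); (2, 2, 0, 0); (2, 2, 2, 0); (0, 0, 1, 0))


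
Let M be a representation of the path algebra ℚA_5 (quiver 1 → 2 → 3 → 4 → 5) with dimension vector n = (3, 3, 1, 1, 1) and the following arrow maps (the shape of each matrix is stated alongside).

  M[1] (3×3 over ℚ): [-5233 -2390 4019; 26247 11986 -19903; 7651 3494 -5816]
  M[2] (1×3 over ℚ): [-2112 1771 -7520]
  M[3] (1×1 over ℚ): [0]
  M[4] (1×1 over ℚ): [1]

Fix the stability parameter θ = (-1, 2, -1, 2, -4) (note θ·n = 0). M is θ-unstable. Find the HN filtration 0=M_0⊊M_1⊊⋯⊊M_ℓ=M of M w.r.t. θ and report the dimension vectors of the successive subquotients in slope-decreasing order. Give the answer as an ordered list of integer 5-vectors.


Interval decomposition of M: I[1,1], I[1,2], I[1,3], I[2,2], I[4,5].
HN type (ℓ=3): μ^(1)=2; μ^(2)=1/2; μ^(3)=-1

((0, 2, 0, 0, 0); (0, 1, 1, 0, 0); (3, 0, 0, 1, 1))


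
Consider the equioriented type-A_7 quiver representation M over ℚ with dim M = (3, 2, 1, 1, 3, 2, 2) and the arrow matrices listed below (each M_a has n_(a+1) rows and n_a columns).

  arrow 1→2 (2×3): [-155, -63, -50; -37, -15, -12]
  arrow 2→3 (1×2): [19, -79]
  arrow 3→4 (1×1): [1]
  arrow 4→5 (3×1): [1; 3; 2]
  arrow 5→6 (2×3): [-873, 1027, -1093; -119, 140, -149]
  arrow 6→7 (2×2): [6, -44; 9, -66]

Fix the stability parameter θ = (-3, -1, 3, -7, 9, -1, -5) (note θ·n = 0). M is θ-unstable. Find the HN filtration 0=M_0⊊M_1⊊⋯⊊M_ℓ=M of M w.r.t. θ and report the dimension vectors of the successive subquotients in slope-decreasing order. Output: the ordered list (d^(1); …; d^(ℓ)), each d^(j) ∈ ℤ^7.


Via rank(M_{q-1}∘⋯∘M_p): M ≅ I[1,1], I[1,2], I[1,6], I[5,5], I[5,7], I[7,7].
μ_θ-semistable layers: μ^(1)=9; μ^(2)=4; μ^(3)=1; μ^(4)=-1; μ^(5)=-5/3; μ^(6)=-3; μ^(7)=-5

((0, 0, 0, 0, 1, 0, 0); (0, 0, 0, 0, 1, 1, 0); (0, 0, 0, 0, 1, 1, 1); (0, 1, 0, 0, 0, 0, 0); (0, 1, 1, 1, 0, 0, 0); (3, 0, 0, 0, 0, 0, 0); (0, 0, 0, 0, 0, 0, 1))


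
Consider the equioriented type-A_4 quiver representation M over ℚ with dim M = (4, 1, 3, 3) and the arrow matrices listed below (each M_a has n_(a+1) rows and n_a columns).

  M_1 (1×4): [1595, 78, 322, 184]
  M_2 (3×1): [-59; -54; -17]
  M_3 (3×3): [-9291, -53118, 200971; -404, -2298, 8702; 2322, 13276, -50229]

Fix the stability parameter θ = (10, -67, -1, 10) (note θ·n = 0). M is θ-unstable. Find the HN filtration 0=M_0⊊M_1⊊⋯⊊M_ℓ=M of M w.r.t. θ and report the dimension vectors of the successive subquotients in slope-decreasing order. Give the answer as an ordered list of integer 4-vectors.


Barcode: M ≅ I[1,1]^3, I[1,4], I[3,4]^2. HN layers by μ_θ (3 steps, strictly decreasing):
  μ^(1)=10; μ^(2)=-1; μ^(3)=-57/2

((3, 0, 0, 3); (0, 0, 3, 0); (1, 1, 0, 0))


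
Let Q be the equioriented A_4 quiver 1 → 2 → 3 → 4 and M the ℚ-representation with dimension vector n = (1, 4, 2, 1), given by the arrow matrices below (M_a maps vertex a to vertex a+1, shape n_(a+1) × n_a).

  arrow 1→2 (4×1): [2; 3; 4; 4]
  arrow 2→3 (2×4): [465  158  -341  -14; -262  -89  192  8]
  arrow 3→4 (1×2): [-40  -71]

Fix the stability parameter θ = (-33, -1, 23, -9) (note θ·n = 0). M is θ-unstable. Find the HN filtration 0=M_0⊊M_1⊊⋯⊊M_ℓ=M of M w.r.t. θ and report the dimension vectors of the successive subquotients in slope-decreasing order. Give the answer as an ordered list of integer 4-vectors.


Via rank(M_{q-1}∘⋯∘M_p): M ≅ I[1,4], I[2,2]^2, I[2,3].
μ_θ-semistable layers: μ^(1)=23; μ^(2)=7; μ^(3)=-1; μ^(4)=-33

((0, 0, 1, 0); (0, 0, 1, 1); (0, 4, 0, 0); (1, 0, 0, 0))


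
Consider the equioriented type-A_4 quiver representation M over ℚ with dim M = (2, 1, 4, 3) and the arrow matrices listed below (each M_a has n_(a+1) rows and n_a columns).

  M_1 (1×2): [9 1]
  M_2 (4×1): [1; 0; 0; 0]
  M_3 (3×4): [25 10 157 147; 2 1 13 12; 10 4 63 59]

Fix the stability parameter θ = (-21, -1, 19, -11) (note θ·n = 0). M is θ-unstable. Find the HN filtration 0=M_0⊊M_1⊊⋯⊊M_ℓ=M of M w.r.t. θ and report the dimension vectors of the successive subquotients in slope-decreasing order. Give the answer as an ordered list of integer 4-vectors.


Interval decomposition of M: I[1,1], I[1,4], I[3,3], I[3,4]^2.
HN type (ℓ=4): μ^(1)=19; μ^(2)=4; μ^(3)=-1; μ^(4)=-21

((0, 0, 1, 0); (0, 0, 3, 3); (0, 1, 0, 0); (2, 0, 0, 0))


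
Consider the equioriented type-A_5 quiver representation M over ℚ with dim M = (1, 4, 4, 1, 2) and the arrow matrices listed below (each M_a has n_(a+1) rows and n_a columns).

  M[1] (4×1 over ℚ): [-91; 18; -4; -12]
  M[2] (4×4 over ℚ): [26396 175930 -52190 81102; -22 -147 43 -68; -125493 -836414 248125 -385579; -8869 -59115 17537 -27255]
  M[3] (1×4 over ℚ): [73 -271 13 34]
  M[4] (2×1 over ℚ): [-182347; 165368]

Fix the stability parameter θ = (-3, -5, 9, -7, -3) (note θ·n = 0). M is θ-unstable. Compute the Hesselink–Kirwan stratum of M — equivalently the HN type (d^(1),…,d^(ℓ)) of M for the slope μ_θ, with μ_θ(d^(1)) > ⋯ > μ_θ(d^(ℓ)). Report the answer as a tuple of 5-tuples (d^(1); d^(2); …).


Interval decomposition of M: I[1,5], I[2,3]^3, I[5,5].
HN type (ℓ=5): μ^(1)=9; μ^(2)=-1/3; μ^(3)=-3; μ^(4)=-4; μ^(5)=-5

((0, 0, 3, 0, 0); (0, 0, 1, 1, 1); (0, 0, 0, 0, 1); (1, 1, 0, 0, 0); (0, 3, 0, 0, 0))


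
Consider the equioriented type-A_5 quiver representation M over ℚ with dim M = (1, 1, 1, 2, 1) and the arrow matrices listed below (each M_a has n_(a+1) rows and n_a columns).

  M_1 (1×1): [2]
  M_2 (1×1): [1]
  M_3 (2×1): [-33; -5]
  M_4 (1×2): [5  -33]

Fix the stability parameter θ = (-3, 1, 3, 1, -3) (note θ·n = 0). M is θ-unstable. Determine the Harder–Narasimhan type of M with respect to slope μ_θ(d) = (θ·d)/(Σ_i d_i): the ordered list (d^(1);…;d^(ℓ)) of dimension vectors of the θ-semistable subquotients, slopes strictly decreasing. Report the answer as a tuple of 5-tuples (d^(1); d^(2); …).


Barcode: M ≅ I[1,4], I[4,5]. HN layers by μ_θ (4 steps, strictly decreasing):
  μ^(1)=2; μ^(2)=1; μ^(3)=-1; μ^(4)=-3

((0, 0, 1, 1, 0); (0, 1, 0, 0, 0); (0, 0, 0, 1, 1); (1, 0, 0, 0, 0))


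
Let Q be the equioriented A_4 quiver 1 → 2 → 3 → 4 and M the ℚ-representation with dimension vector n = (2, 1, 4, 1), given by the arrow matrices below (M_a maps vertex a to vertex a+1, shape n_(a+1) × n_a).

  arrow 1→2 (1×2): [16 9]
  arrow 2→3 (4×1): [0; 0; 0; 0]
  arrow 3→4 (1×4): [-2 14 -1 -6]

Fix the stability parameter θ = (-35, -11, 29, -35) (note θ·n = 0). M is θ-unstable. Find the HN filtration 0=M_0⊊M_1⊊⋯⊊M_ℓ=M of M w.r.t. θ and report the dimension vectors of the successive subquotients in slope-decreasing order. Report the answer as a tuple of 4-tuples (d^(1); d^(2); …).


Interval decomposition of M: I[1,1], I[1,2], I[3,3]^3, I[3,4].
HN type (ℓ=4): μ^(1)=29; μ^(2)=-3; μ^(3)=-11; μ^(4)=-35

((0, 0, 3, 0); (0, 0, 1, 1); (0, 1, 0, 0); (2, 0, 0, 0))


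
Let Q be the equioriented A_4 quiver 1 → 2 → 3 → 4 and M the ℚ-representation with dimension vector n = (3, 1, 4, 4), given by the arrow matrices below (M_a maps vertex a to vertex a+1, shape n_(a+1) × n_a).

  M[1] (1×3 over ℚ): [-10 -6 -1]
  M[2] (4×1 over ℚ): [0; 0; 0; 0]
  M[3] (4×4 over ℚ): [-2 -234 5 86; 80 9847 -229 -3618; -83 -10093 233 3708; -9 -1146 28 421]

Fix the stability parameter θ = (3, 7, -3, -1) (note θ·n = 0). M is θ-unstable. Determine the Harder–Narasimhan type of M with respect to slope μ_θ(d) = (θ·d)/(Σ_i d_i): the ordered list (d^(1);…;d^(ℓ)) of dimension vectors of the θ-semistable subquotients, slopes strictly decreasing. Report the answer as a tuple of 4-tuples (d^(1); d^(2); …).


Barcode: M ≅ I[1,1]^2, I[1,2], I[3,4]^4. HN layers by μ_θ (4 steps, strictly decreasing):
  μ^(1)=7; μ^(2)=3; μ^(3)=-1; μ^(4)=-3

((0, 1, 0, 0); (3, 0, 0, 0); (0, 0, 0, 4); (0, 0, 4, 0))


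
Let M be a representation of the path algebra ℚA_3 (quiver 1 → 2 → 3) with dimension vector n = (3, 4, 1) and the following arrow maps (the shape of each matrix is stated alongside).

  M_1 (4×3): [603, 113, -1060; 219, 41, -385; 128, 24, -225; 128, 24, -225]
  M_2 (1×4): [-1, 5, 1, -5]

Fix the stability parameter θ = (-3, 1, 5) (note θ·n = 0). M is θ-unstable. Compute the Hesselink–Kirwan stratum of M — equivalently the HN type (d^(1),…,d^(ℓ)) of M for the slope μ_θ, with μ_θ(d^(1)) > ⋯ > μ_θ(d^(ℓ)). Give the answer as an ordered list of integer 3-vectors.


Via rank(M_{q-1}∘⋯∘M_p): M ≅ I[1,1], I[1,2], I[1,3], I[2,2]^2.
μ_θ-semistable layers: μ^(1)=5; μ^(2)=1; μ^(3)=-3

((0, 0, 1); (0, 4, 0); (3, 0, 0))


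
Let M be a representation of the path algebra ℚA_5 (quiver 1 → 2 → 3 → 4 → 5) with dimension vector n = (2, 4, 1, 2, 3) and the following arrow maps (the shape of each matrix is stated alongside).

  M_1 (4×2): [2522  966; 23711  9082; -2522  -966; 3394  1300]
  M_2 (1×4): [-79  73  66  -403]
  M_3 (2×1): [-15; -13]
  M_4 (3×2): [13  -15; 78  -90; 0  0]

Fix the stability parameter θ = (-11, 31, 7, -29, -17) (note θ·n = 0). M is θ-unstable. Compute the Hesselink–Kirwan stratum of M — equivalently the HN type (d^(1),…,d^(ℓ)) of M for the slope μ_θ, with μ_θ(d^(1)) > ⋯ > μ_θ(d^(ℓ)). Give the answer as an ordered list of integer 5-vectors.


Via rank(M_{q-1}∘⋯∘M_p): M ≅ I[1,2], I[1,4], I[2,2]^2, I[4,5], I[5,5]^2.
μ_θ-semistable layers: μ^(1)=31; μ^(2)=3; μ^(3)=-11; μ^(4)=-17; μ^(5)=-29

((0, 3, 0, 0, 0); (0, 1, 1, 1, 0); (2, 0, 0, 0, 0); (0, 0, 0, 0, 3); (0, 0, 0, 1, 0))


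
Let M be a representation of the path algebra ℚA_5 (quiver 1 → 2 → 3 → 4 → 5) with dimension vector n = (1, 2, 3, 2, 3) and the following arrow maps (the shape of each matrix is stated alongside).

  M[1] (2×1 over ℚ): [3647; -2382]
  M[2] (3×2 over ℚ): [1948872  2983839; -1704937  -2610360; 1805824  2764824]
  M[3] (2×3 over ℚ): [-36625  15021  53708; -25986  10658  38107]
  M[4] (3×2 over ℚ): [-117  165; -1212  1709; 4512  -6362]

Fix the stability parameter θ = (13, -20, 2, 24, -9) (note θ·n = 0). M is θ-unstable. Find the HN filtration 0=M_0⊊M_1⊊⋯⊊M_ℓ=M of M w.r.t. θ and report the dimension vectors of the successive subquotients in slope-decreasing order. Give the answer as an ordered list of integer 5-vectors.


Interval decomposition of M: I[1,5], I[2,3], I[3,5], I[5,5].
HN type (ℓ=5): μ^(1)=15/2; μ^(2)=2; μ^(3)=-7/2; μ^(4)=-9; μ^(5)=-20

((0, 0, 0, 2, 2); (0, 0, 3, 0, 0); (1, 1, 0, 0, 0); (0, 0, 0, 0, 1); (0, 1, 0, 0, 0))


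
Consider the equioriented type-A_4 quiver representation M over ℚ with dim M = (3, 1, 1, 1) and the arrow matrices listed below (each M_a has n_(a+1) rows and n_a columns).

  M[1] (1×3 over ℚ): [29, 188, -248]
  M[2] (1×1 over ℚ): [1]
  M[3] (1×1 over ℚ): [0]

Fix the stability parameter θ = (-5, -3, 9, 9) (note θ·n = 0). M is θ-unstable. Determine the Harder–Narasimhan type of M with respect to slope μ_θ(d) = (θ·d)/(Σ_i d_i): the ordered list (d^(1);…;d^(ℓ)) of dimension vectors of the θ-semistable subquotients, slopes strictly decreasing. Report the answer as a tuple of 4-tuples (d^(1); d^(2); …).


Via rank(M_{q-1}∘⋯∘M_p): M ≅ I[1,1]^2, I[1,3], I[4,4].
μ_θ-semistable layers: μ^(1)=9; μ^(2)=-3; μ^(3)=-5

((0, 0, 1, 1); (0, 1, 0, 0); (3, 0, 0, 0))


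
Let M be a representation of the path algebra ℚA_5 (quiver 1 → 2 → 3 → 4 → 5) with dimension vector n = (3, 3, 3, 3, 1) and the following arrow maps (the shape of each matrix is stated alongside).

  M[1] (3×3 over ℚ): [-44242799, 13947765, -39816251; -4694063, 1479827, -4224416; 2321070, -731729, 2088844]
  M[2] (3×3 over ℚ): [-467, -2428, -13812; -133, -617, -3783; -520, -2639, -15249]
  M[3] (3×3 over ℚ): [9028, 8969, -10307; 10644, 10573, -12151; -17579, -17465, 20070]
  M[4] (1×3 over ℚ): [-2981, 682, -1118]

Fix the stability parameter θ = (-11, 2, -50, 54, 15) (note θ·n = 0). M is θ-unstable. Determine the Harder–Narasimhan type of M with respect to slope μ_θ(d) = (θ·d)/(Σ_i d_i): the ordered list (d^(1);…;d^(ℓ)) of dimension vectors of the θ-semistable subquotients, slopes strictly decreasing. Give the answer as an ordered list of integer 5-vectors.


Via rank(M_{q-1}∘⋯∘M_p): M ≅ I[1,2], I[1,4], I[1,5], I[3,4].
μ_θ-semistable layers: μ^(1)=54; μ^(2)=69/2; μ^(3)=2; μ^(4)=-11; μ^(5)=-59/3; μ^(6)=-50

((0, 0, 0, 2, 0); (0, 0, 0, 1, 1); (0, 1, 0, 0, 0); (1, 0, 0, 0, 0); (2, 2, 2, 0, 0); (0, 0, 1, 0, 0))


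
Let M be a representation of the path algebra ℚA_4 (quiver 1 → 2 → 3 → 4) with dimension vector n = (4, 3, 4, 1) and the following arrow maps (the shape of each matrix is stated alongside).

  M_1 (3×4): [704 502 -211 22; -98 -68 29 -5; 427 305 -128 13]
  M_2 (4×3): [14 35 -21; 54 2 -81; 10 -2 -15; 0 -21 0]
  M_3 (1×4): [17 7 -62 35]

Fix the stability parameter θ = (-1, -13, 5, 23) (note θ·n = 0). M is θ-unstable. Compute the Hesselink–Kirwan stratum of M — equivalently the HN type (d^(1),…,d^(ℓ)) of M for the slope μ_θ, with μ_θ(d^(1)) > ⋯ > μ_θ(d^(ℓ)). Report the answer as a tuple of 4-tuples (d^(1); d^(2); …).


Via rank(M_{q-1}∘⋯∘M_p): M ≅ I[1,1], I[1,2], I[1,3], I[1,4], I[3,3]^2.
μ_θ-semistable layers: μ^(1)=23; μ^(2)=5; μ^(3)=-1; μ^(4)=-7

((0, 0, 0, 1); (0, 0, 4, 0); (1, 0, 0, 0); (3, 3, 0, 0))


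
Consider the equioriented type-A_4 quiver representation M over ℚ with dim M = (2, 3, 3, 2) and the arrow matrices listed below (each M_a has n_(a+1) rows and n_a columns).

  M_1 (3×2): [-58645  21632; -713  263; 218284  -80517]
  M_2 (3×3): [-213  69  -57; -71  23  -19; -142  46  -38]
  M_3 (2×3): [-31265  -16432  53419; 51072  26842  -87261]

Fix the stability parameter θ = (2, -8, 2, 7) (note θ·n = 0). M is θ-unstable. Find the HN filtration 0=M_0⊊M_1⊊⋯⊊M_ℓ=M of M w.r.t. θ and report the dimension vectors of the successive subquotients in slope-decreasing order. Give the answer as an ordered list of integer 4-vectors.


Barcode: M ≅ I[1,2]^2, I[2,4], I[3,3], I[3,4]. HN layers by μ_θ (4 steps, strictly decreasing):
  μ^(1)=7; μ^(2)=2; μ^(3)=-3; μ^(4)=-8

((0, 0, 0, 2); (0, 0, 3, 0); (2, 2, 0, 0); (0, 1, 0, 0))


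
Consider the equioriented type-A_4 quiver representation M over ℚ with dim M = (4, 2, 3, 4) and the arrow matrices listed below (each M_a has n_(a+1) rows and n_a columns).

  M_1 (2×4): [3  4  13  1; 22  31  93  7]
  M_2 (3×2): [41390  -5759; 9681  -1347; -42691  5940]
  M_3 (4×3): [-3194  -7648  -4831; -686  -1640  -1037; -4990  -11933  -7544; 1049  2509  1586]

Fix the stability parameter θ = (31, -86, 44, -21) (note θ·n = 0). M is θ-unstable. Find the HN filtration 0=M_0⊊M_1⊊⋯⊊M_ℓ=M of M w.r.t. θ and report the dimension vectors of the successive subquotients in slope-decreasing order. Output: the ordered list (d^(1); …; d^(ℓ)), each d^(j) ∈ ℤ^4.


Barcode: M ≅ I[1,1]^2, I[1,4]^2, I[3,4], I[4,4]. HN layers by μ_θ (4 steps, strictly decreasing):
  μ^(1)=31; μ^(2)=23/2; μ^(3)=-21; μ^(4)=-55/2

((2, 0, 0, 0); (0, 0, 3, 3); (0, 0, 0, 1); (2, 2, 0, 0))


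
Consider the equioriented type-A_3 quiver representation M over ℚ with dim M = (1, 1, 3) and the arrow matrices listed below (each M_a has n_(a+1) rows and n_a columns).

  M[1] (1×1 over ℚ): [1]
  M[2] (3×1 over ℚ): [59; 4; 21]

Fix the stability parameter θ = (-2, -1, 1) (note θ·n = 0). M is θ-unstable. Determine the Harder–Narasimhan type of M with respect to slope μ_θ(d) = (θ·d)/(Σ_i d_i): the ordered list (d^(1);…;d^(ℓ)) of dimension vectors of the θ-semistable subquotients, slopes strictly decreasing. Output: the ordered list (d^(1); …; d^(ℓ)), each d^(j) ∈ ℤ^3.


Via rank(M_{q-1}∘⋯∘M_p): M ≅ I[1,3], I[3,3]^2.
μ_θ-semistable layers: μ^(1)=1; μ^(2)=-1; μ^(3)=-2

((0, 0, 3); (0, 1, 0); (1, 0, 0))


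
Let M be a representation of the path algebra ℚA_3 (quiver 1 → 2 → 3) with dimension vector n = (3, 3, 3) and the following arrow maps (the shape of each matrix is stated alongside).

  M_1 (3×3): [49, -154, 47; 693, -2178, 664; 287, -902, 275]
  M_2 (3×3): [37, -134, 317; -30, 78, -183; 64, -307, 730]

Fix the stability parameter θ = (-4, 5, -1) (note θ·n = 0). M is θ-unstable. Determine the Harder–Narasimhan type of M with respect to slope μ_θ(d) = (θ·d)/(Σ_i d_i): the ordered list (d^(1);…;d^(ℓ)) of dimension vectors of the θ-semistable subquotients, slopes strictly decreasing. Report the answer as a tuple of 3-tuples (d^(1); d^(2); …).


Barcode: M ≅ I[1,1], I[1,3]^2, I[2,3]. HN layers by μ_θ (2 steps, strictly decreasing):
  μ^(1)=2; μ^(2)=-4

((0, 3, 3); (3, 0, 0))


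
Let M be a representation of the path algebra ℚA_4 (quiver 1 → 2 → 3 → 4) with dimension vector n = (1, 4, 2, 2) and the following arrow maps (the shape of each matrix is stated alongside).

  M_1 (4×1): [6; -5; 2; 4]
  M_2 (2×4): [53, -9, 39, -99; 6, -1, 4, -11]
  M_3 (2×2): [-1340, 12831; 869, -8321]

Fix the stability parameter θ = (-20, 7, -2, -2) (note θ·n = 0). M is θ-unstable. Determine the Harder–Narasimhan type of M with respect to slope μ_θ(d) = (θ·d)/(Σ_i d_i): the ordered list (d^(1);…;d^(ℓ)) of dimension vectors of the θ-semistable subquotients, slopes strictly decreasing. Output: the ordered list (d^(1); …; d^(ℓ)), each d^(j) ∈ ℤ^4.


Interval decomposition of M: I[1,4], I[2,2]^2, I[2,4].
HN type (ℓ=3): μ^(1)=7; μ^(2)=1; μ^(3)=-20

((0, 2, 0, 0); (0, 2, 2, 2); (1, 0, 0, 0))


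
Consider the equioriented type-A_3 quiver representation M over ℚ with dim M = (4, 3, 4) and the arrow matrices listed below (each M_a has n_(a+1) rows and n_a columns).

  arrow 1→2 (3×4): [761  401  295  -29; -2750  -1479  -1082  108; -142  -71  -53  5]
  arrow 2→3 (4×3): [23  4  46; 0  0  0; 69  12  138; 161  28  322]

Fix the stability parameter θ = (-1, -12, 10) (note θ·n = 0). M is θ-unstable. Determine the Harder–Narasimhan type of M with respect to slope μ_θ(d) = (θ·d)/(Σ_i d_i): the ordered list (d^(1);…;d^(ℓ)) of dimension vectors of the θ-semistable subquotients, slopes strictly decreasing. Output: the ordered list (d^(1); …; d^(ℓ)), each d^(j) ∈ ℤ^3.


Interval decomposition of M: I[1,1], I[1,2]^2, I[1,3], I[3,3]^3.
HN type (ℓ=3): μ^(1)=10; μ^(2)=-1; μ^(3)=-13/2

((0, 0, 4); (1, 0, 0); (3, 3, 0))


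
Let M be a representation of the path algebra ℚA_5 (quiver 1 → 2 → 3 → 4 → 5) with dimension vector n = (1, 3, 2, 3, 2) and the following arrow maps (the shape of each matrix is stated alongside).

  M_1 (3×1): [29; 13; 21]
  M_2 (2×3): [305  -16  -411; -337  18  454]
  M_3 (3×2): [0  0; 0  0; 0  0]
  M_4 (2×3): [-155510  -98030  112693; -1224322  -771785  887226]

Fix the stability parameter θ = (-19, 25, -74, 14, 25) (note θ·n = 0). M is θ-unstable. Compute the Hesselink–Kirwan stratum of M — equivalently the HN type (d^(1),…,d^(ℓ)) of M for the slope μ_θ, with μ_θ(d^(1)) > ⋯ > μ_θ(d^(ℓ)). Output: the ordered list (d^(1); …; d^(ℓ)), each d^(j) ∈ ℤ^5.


Interval decomposition of M: I[1,3], I[2,2], I[2,3], I[4,4], I[4,5]^2.
HN type (ℓ=4): μ^(1)=25; μ^(2)=14; μ^(3)=-68/3; μ^(4)=-49/2

((0, 1, 0, 0, 2); (0, 0, 0, 3, 0); (1, 1, 1, 0, 0); (0, 1, 1, 0, 0))


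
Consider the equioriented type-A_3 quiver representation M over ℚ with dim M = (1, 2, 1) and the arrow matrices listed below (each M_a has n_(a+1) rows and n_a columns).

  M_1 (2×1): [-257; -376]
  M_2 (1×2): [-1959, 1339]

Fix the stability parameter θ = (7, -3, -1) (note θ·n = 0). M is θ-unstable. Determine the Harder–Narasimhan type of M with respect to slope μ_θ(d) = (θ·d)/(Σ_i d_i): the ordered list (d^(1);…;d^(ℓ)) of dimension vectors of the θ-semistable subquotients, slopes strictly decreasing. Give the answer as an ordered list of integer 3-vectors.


Barcode: M ≅ I[1,3], I[2,2]. HN layers by μ_θ (2 steps, strictly decreasing):
  μ^(1)=1; μ^(2)=-3

((1, 1, 1); (0, 1, 0))


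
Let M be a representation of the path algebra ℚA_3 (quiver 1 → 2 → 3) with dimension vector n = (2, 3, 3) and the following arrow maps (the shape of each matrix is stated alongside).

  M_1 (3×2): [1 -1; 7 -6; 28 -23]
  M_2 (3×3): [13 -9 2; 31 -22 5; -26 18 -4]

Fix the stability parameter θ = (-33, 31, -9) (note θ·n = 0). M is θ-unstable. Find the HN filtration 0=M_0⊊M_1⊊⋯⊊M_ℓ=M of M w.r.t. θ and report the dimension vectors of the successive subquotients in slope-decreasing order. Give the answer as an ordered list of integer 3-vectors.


Barcode: M ≅ I[1,3]^2, I[2,2], I[3,3]. HN layers by μ_θ (4 steps, strictly decreasing):
  μ^(1)=31; μ^(2)=11; μ^(3)=-9; μ^(4)=-33

((0, 1, 0); (0, 2, 2); (0, 0, 1); (2, 0, 0))


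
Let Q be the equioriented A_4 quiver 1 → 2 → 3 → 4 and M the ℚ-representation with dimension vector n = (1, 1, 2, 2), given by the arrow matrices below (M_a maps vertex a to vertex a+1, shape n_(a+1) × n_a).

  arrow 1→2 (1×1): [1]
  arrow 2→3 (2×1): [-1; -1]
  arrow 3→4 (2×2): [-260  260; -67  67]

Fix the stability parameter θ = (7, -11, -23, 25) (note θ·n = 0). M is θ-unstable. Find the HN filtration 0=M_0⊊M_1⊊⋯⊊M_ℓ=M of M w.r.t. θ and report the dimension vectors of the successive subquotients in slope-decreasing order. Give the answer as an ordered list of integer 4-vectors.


Via rank(M_{q-1}∘⋯∘M_p): M ≅ I[1,3], I[3,4], I[4,4].
μ_θ-semistable layers: μ^(1)=25; μ^(2)=-9; μ^(3)=-23

((0, 0, 0, 2); (1, 1, 1, 0); (0, 0, 1, 0))


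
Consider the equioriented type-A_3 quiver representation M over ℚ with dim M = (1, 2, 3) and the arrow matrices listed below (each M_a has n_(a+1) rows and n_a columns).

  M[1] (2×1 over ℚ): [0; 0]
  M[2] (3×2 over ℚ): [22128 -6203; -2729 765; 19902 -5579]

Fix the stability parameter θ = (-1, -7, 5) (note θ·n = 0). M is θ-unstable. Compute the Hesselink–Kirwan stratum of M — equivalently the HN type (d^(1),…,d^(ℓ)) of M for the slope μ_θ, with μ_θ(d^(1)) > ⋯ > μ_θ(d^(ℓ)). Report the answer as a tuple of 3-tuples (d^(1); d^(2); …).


Barcode: M ≅ I[1,1], I[2,3]^2, I[3,3]. HN layers by μ_θ (3 steps, strictly decreasing):
  μ^(1)=5; μ^(2)=-1; μ^(3)=-7

((0, 0, 3); (1, 0, 0); (0, 2, 0))


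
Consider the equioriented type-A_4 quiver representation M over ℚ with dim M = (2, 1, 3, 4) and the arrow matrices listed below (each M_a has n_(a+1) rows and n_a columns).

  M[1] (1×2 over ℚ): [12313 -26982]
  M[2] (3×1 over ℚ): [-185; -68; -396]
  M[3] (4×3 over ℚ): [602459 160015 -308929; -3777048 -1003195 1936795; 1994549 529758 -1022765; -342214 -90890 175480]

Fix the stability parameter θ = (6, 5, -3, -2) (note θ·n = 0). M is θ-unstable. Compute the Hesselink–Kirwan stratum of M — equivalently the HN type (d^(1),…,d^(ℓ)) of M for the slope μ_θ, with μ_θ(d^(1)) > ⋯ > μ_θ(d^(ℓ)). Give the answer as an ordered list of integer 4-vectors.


Via rank(M_{q-1}∘⋯∘M_p): M ≅ I[1,1], I[1,4], I[3,4]^2, I[4,4].
μ_θ-semistable layers: μ^(1)=6; μ^(2)=3/2; μ^(3)=-2; μ^(4)=-3

((1, 0, 0, 0); (1, 1, 1, 1); (0, 0, 0, 3); (0, 0, 2, 0))


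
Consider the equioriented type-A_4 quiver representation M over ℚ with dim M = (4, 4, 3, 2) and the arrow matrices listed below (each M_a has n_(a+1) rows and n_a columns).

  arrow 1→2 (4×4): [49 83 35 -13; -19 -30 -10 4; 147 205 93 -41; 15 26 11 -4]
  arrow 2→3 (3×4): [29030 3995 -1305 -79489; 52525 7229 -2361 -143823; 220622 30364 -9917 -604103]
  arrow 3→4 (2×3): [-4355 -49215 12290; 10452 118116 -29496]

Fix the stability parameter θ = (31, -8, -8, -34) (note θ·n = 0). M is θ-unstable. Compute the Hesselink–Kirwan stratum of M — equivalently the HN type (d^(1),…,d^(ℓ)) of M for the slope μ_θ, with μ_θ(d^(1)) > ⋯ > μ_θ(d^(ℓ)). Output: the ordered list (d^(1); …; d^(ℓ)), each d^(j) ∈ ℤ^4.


Interval decomposition of M: I[1,2], I[1,3]^2, I[1,4], I[4,4].
HN type (ℓ=4): μ^(1)=23/2; μ^(2)=5; μ^(3)=-19/4; μ^(4)=-34

((1, 1, 0, 0); (2, 2, 2, 0); (1, 1, 1, 1); (0, 0, 0, 1))


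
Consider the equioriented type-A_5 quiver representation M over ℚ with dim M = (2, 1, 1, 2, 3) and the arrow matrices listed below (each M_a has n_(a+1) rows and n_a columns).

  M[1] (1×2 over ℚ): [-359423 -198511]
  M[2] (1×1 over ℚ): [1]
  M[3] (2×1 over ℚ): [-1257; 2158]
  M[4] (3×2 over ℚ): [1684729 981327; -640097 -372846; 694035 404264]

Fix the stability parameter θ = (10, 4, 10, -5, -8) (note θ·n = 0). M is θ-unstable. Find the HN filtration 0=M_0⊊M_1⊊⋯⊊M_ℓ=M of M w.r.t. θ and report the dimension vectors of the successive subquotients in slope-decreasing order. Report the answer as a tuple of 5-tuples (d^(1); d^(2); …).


Interval decomposition of M: I[1,1], I[1,5], I[4,5], I[5,5].
HN type (ℓ=4): μ^(1)=10; μ^(2)=11/5; μ^(3)=-13/2; μ^(4)=-8

((1, 0, 0, 0, 0); (1, 1, 1, 1, 1); (0, 0, 0, 1, 1); (0, 0, 0, 0, 1))


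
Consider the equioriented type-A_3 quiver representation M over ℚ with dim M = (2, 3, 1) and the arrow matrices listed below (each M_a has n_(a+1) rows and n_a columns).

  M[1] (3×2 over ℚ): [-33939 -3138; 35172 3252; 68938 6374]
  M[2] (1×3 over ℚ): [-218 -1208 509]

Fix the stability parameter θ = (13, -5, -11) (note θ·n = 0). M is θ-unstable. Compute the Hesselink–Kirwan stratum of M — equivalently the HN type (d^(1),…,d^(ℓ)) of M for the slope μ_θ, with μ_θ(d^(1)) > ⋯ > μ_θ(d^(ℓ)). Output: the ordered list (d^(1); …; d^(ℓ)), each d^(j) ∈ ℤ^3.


Barcode: M ≅ I[1,2], I[1,3], I[2,2]. HN layers by μ_θ (3 steps, strictly decreasing):
  μ^(1)=4; μ^(2)=-1; μ^(3)=-5

((1, 1, 0); (1, 1, 1); (0, 1, 0))
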